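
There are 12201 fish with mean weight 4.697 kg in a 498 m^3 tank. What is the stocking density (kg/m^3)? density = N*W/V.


Total biomass = 12201 fish * 4.697 kg = 57308.097 kg
Density = total biomass / volume = 57308.097 / 498 = 115.077 kg/m^3

115.077 kg/m^3


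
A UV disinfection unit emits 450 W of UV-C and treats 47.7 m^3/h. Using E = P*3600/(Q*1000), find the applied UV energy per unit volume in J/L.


Energy delivered per hour = 450 W * 3600 s = 1620000 J/h
Volume treated per hour = 47.7 m^3/h * 1000 = 47700 L/h
dose = 1620000 / 47700 = 33.9623 J/L

33.9623 J/L


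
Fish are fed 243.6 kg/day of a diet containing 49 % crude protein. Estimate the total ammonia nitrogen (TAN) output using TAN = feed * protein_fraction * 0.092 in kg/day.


Protein in feed = 243.6 * 49/100 = 119.364 kg/day
TAN = protein * 0.092 = 119.364 * 0.092 = 10.981488 kg/day

10.981488 kg/day


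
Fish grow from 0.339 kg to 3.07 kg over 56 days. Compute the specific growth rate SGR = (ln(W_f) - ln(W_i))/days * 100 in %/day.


ln(W_f) = ln(3.07) = 1.1216776
ln(W_i) = ln(0.339) = -1.0817552
ln(W_f) - ln(W_i) = 1.1216776 - -1.0817552 = 2.2034328
SGR = 2.2034328 / 56 * 100 = 3.9347 %/day

3.9347 %/day


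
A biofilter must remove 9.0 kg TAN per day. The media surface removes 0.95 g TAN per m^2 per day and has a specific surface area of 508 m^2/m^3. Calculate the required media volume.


A = 9.0*1000 / 0.95 = 9473.6842 m^2
V = 9473.6842 / 508 = 18.649

18.649 m^3


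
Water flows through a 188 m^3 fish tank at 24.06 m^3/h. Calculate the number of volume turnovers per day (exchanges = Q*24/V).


Daily flow volume = 24.06 m^3/h * 24 h = 577.44 m^3/day
Exchanges = daily flow / tank volume = 577.44 / 188 = 3.07149 exchanges/day

3.07149 exchanges/day


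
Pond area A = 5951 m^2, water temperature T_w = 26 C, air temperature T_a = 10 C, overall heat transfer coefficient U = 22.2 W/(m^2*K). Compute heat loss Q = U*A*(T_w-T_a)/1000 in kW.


Temperature difference dT = 26 - 10 = 16 K
Heat loss (W) = U * A * dT = 22.2 * 5951 * 16 = 2113795.2 W
Convert to kW: 2113795.2 / 1000 = 2113.7952 kW

2113.7952 kW


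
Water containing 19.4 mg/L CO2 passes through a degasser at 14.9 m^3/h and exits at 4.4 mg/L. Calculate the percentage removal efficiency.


CO2_out / CO2_in = 4.4 / 19.4 = 0.22680412
Fraction remaining = 0.22680412
efficiency = (1 - 0.22680412) * 100 = 77.3196 %

77.3196 %


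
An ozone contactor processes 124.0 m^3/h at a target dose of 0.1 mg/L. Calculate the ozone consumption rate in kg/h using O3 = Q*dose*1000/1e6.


O3 demand (mg/h) = Q * dose * 1000 = 124.0 * 0.1 * 1000 = 12400 mg/h
Convert mg to kg: 12400 / 1e6 = 0.0124 kg/h

0.0124 kg/h


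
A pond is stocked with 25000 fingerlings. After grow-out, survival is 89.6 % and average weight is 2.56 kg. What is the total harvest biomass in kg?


Survivors = 25000 * 89.6/100 = 22400 fish
Harvest biomass = survivors * W_f = 22400 * 2.56 = 57344 kg

57344 kg


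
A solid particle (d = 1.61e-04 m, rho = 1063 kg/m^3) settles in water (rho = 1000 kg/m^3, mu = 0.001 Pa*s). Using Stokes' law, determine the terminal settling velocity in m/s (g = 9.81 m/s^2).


Density difference: rho_p - rho_f = 1063 - 1000 = 63 kg/m^3
d^2 = (1.61e-04)^2 = 2.5921e-08 m^2
Numerator = (rho_p - rho_f) * g * d^2 = 63 * 9.81 * 2.5921e-08 = 1.6019956e-05
Denominator = 18 * mu = 18 * 0.001 = 0.018
v_s = 1.6019956e-05 / 0.018 = 8.89998e-04 m/s
Check: Re = rho_f * v_s * d / mu = 1000 * 8.89998e-04 * 1.61e-04 / 0.001 = 0.143 < 1, so Stokes' law applies.

8.89998e-04 m/s


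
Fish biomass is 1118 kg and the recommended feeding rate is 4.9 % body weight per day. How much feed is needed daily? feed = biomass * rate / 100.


Feeding rate fraction = 4.9% / 100 = 0.049
Daily feed = 1118 kg * 0.049 = 54.782 kg/day

54.782 kg/day


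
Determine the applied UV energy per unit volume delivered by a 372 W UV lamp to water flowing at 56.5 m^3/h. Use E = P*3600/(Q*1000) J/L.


Energy delivered per hour = 372 W * 3600 s = 1339200 J/h
Volume treated per hour = 56.5 m^3/h * 1000 = 56500 L/h
dose = 1339200 / 56500 = 23.7027 J/L

23.7027 J/L


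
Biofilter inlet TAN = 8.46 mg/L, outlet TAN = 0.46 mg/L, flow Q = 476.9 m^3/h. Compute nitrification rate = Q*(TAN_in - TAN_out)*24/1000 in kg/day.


Concentration drop: TAN_in - TAN_out = 8.46 - 0.46 = 8 mg/L
Hourly TAN removed = Q * dTAN = 476.9 m^3/h * 8 mg/L = 3815.2 g/h  (m^3/h * mg/L = g/h)
Daily TAN removed = 3815.2 * 24 = 91564.8 g/day
Convert to kg/day: 91564.8 / 1000 = 91.5648 kg/day

91.5648 kg/day


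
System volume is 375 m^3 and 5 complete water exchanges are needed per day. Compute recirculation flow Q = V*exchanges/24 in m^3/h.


Daily recirculation volume = 375 m^3 * 5 = 1875 m^3/day
Flow rate Q = daily volume / 24 h = 1875 / 24 = 78.125 m^3/h

78.125 m^3/h


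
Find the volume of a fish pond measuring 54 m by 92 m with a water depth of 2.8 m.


Base area = L * W = 54 * 92 = 4968 m^2
Volume = area * depth = 4968 * 2.8 = 13910.4 m^3

13910.4 m^3


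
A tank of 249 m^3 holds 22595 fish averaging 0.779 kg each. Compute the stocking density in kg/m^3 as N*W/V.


Total biomass = 22595 fish * 0.779 kg = 17601.505 kg
Density = total biomass / volume = 17601.505 / 249 = 70.6888 kg/m^3

70.6888 kg/m^3


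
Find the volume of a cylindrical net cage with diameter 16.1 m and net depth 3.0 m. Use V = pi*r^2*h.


r = d/2 = 16.1/2 = 8.05 m
Base area = pi*r^2 = pi*8.05^2 = 203.58306 m^2
Volume = 203.58306 * 3.0 = 610.749 m^3

610.749 m^3


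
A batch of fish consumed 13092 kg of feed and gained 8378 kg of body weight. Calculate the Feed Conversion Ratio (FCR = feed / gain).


FCR = feed consumed / weight gained
FCR = 13092 kg / 8378 kg = 1.56266

1.56266


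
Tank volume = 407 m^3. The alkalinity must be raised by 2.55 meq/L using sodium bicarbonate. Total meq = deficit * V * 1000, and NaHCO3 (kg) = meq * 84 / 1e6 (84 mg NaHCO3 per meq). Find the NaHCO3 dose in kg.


Tank volume in L = 407 m^3 * 1000 = 407000 L
Total meq required = 2.55 meq/L * 407000 L = 1037850 meq
NaHCO3 mass = 1037850 meq * 84 mg/meq / 1e6 = 87.1794 kg

87.1794 kg


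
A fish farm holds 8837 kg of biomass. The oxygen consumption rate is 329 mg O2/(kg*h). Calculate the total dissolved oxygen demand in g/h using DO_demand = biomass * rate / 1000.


Total O2 consumption (mg/h) = 8837 kg * 329 mg/(kg*h) = 2907373 mg/h
Convert to g/h: 2907373 / 1000 = 2907.373 g/h

2907.373 g/h


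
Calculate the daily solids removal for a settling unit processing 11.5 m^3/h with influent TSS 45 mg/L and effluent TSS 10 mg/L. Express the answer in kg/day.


Concentration drop: TSS_in - TSS_out = 45 - 10 = 35 mg/L
Hourly solids removed = Q * dTSS = 11.5 m^3/h * 35 mg/L = 402.5 g/h  (m^3/h * mg/L = g/h)
Daily solids removed = 402.5 * 24 = 9660 g/day
Convert g to kg: 9660 / 1000 = 9.66 kg/day

9.66 kg/day


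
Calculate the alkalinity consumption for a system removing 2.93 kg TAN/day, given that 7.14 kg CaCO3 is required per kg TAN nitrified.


Alkalinity factor: 7.14 kg CaCO3 consumed per kg TAN nitrified
alk = 2.93 kg TAN * 7.14 = 20.9202 kg CaCO3/day

20.9202 kg CaCO3/day


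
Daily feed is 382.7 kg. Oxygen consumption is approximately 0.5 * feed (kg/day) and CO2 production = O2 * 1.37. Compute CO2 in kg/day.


O2 = 382.7 * 0.5 = 191.35
CO2 = 191.35 * 1.37 = 262.1495

262.1495 kg/day


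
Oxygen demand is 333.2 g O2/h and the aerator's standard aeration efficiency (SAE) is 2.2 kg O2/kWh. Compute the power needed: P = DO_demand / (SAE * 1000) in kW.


SAE in g O2/kWh = 2.2 * 1000 = 2200 g/kWh
P = DO_demand / SAE_g = 333.2 / 2200 = 0.151455 kW

0.151455 kW


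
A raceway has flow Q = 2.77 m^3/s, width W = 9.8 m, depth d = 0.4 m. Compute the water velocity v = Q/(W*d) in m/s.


Cross-sectional area = W * d = 9.8 * 0.4 = 3.92 m^2
Velocity = Q / A = 2.77 / 3.92 = 0.706633 m/s

0.706633 m/s


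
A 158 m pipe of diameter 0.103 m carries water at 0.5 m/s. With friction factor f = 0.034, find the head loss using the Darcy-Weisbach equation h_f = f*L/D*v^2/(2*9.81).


v^2 = 0.5^2 = 0.25 m^2/s^2
L/D = 158/0.103 = 1533.9806
h_f = f*(L/D)*v^2/(2g) = 0.034 * 1533.9806 * 0.25 / 19.62 = 0.664569 m

0.664569 m


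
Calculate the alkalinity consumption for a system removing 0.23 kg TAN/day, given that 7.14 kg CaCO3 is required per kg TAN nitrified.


Alkalinity factor: 7.14 kg CaCO3 consumed per kg TAN nitrified
alk = 0.23 kg TAN * 7.14 = 1.6422 kg CaCO3/day

1.6422 kg CaCO3/day


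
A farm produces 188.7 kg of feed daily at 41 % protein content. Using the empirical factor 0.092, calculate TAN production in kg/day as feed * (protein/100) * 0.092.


Protein in feed = 188.7 * 41/100 = 77.367 kg/day
TAN = protein * 0.092 = 77.367 * 0.092 = 7.117764 kg/day

7.117764 kg/day


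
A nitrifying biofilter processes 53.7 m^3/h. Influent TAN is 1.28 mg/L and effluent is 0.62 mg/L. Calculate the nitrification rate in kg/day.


Concentration drop: TAN_in - TAN_out = 1.28 - 0.62 = 0.66 mg/L
Hourly TAN removed = Q * dTAN = 53.7 m^3/h * 0.66 mg/L = 35.442 g/h  (m^3/h * mg/L = g/h)
Daily TAN removed = 35.442 * 24 = 850.608 g/day
Convert to kg/day: 850.608 / 1000 = 0.850608 kg/day

0.850608 kg/day


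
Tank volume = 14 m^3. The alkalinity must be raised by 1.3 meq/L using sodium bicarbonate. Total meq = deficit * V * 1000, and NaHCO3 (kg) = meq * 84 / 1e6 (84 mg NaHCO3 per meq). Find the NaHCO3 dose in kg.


Tank volume in L = 14 m^3 * 1000 = 14000 L
Total meq required = 1.3 meq/L * 14000 L = 18200 meq
NaHCO3 mass = 18200 meq * 84 mg/meq / 1e6 = 1.5288 kg

1.5288 kg


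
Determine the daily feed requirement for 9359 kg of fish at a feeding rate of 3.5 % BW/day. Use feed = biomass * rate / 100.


Feeding rate fraction = 3.5% / 100 = 0.035
Daily feed = 9359 kg * 0.035 = 327.565 kg/day

327.565 kg/day


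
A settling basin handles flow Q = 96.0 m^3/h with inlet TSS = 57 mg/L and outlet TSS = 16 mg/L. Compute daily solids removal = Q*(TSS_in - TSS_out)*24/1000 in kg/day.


Concentration drop: TSS_in - TSS_out = 57 - 16 = 41 mg/L
Hourly solids removed = Q * dTSS = 96.0 m^3/h * 41 mg/L = 3936 g/h  (m^3/h * mg/L = g/h)
Daily solids removed = 3936 * 24 = 94464 g/day
Convert g to kg: 94464 / 1000 = 94.464 kg/day

94.464 kg/day


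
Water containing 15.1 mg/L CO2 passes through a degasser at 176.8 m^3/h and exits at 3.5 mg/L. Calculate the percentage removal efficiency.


CO2_out / CO2_in = 3.5 / 15.1 = 0.23178808
Fraction remaining = 0.23178808
efficiency = (1 - 0.23178808) * 100 = 76.8212 %

76.8212 %


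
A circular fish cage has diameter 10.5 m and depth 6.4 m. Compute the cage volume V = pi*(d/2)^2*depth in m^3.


r = d/2 = 10.5/2 = 5.25 m
Base area = pi*r^2 = pi*5.25^2 = 86.590148 m^2
Volume = 86.590148 * 6.4 = 554.177 m^3

554.177 m^3


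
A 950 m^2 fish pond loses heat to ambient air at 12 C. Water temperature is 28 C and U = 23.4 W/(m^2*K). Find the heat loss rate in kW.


Temperature difference dT = 28 - 12 = 16 K
Heat loss (W) = U * A * dT = 23.4 * 950 * 16 = 355680 W
Convert to kW: 355680 / 1000 = 355.68 kW

355.68 kW


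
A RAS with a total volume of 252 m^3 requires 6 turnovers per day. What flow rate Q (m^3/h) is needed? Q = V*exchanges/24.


Daily recirculation volume = 252 m^3 * 6 = 1512 m^3/day
Flow rate Q = daily volume / 24 h = 1512 / 24 = 63 m^3/h

63 m^3/h


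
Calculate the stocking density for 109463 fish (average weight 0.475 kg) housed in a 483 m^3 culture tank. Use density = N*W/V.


Total biomass = 109463 fish * 0.475 kg = 51994.925 kg
Density = total biomass / volume = 51994.925 / 483 = 107.65 kg/m^3

107.65 kg/m^3


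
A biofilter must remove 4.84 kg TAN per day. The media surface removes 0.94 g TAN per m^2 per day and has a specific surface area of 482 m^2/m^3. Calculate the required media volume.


A = 4.84*1000 / 0.94 = 5148.9362 m^2
V = 5148.9362 / 482 = 10.6824

10.6824 m^3


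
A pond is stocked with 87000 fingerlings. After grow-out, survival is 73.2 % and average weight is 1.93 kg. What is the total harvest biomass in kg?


Survivors = 87000 * 73.2/100 = 63684 fish
Harvest biomass = survivors * W_f = 63684 * 1.93 = 122910.12 kg

122910.12 kg


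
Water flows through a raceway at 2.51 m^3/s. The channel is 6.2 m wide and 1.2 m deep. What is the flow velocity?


Cross-sectional area = W * d = 6.2 * 1.2 = 7.44 m^2
Velocity = Q / A = 2.51 / 7.44 = 0.337366 m/s

0.337366 m/s


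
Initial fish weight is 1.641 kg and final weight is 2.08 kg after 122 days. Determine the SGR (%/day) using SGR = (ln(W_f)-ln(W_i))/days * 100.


ln(W_f) = ln(2.08) = 0.73236789
ln(W_i) = ln(1.641) = 0.49530581
ln(W_f) - ln(W_i) = 0.73236789 - 0.49530581 = 0.23706208
SGR = 0.23706208 / 122 * 100 = 0.194313 %/day

0.194313 %/day


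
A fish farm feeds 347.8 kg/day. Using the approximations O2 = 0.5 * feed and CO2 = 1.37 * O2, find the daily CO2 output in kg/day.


O2 = 347.8 * 0.5 = 173.9
CO2 = 173.9 * 1.37 = 238.243

238.243 kg/day


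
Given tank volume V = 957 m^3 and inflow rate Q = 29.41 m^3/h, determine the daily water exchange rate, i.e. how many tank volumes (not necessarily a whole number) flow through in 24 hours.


Daily flow volume = 29.41 m^3/h * 24 h = 705.84 m^3/day
Exchanges = daily flow / tank volume = 705.84 / 957 = 0.737555 exchanges/day

0.737555 exchanges/day


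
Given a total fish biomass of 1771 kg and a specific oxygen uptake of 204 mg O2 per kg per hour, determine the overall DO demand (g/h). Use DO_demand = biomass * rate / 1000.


Total O2 consumption (mg/h) = 1771 kg * 204 mg/(kg*h) = 361284 mg/h
Convert to g/h: 361284 / 1000 = 361.284 g/h

361.284 g/h


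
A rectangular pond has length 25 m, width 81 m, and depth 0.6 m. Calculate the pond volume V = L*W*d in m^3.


Base area = L * W = 25 * 81 = 2025 m^2
Volume = area * depth = 2025 * 0.6 = 1215 m^3

1215 m^3


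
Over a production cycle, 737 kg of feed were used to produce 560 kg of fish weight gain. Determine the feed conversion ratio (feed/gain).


FCR = feed consumed / weight gained
FCR = 737 kg / 560 kg = 1.31607

1.31607


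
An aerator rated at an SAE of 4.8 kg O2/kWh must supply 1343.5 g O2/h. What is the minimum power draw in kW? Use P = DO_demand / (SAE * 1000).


SAE in g O2/kWh = 4.8 * 1000 = 4800 g/kWh
P = DO_demand / SAE_g = 1343.5 / 4800 = 0.279896 kW

0.279896 kW


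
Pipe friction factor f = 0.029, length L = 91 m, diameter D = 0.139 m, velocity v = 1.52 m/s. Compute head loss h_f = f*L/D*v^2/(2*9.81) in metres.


v^2 = 1.52^2 = 2.3104 m^2/s^2
L/D = 91/0.139 = 654.67626
h_f = f*(L/D)*v^2/(2g) = 0.029 * 654.67626 * 2.3104 / 19.62 = 2.2357 m

2.2357 m


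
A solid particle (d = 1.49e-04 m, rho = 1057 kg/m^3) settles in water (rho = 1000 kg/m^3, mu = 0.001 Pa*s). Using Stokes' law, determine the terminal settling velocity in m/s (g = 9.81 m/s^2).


Density difference: rho_p - rho_f = 1057 - 1000 = 57 kg/m^3
d^2 = (1.49e-04)^2 = 2.2201e-08 m^2
Numerator = (rho_p - rho_f) * g * d^2 = 57 * 9.81 * 2.2201e-08 = 1.2414133e-05
Denominator = 18 * mu = 18 * 0.001 = 0.018
v_s = 1.2414133e-05 / 0.018 = 6.89674e-04 m/s
Check: Re = rho_f * v_s * d / mu = 1000 * 6.89674e-04 * 1.49e-04 / 0.001 = 0.103 < 1, so Stokes' law applies.

6.89674e-04 m/s


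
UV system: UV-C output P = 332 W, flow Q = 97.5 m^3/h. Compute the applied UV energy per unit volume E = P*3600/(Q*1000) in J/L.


Energy delivered per hour = 332 W * 3600 s = 1195200 J/h
Volume treated per hour = 97.5 m^3/h * 1000 = 97500 L/h
dose = 1195200 / 97500 = 12.2585 J/L

12.2585 J/L


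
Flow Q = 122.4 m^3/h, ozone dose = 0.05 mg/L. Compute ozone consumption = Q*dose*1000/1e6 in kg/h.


O3 demand (mg/h) = Q * dose * 1000 = 122.4 * 0.05 * 1000 = 6120 mg/h
Convert mg to kg: 6120 / 1e6 = 0.00612 kg/h

0.00612 kg/h


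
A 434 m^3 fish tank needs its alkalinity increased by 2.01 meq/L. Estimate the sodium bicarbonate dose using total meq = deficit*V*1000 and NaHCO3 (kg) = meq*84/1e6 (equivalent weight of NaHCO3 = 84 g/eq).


Tank volume in L = 434 m^3 * 1000 = 434000 L
Total meq required = 2.01 meq/L * 434000 L = 872340 meq
NaHCO3 mass = 872340 meq * 84 mg/meq / 1e6 = 73.2766 kg

73.2766 kg


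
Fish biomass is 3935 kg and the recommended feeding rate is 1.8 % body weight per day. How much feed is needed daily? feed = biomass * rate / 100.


Feeding rate fraction = 1.8% / 100 = 0.018
Daily feed = 3935 kg * 0.018 = 70.83 kg/day

70.83 kg/day


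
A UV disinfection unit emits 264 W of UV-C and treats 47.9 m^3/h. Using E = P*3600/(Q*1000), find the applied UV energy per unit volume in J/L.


Energy delivered per hour = 264 W * 3600 s = 950400 J/h
Volume treated per hour = 47.9 m^3/h * 1000 = 47900 L/h
dose = 950400 / 47900 = 19.8413 J/L

19.8413 J/L


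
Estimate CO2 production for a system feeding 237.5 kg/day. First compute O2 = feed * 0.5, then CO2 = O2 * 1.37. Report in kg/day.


O2 = 237.5 * 0.5 = 118.75
CO2 = 118.75 * 1.37 = 162.6875

162.6875 kg/day


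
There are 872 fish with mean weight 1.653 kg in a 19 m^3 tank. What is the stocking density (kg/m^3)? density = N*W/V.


Total biomass = 872 fish * 1.653 kg = 1441.416 kg
Density = total biomass / volume = 1441.416 / 19 = 75.864 kg/m^3

75.864 kg/m^3


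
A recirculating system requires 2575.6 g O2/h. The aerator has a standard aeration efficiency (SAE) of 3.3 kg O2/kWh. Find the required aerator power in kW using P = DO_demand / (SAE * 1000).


SAE in g O2/kWh = 3.3 * 1000 = 3300 g/kWh
P = DO_demand / SAE_g = 2575.6 / 3300 = 0.780485 kW

0.780485 kW


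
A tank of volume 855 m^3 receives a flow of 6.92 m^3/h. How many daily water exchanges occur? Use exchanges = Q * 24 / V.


Daily flow volume = 6.92 m^3/h * 24 h = 166.08 m^3/day
Exchanges = daily flow / tank volume = 166.08 / 855 = 0.194246 exchanges/day

0.194246 exchanges/day


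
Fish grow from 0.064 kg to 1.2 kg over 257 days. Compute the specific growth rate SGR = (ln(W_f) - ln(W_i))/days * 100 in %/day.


ln(W_f) = ln(1.2) = 0.18232156
ln(W_i) = ln(0.064) = -2.7488722
ln(W_f) - ln(W_i) = 0.18232156 - -2.7488722 = 2.9311938
SGR = 2.9311938 / 257 * 100 = 1.14054 %/day

1.14054 %/day


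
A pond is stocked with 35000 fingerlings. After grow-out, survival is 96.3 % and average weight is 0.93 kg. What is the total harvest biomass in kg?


Survivors = 35000 * 96.3/100 = 33705 fish
Harvest biomass = survivors * W_f = 33705 * 0.93 = 31345.65 kg

31345.65 kg


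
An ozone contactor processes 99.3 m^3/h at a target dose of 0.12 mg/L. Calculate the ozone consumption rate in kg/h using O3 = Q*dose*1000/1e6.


O3 demand (mg/h) = Q * dose * 1000 = 99.3 * 0.12 * 1000 = 11916 mg/h
Convert mg to kg: 11916 / 1e6 = 0.011916 kg/h

0.011916 kg/h


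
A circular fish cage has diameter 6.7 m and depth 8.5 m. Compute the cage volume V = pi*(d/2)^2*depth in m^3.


r = d/2 = 6.7/2 = 3.35 m
Base area = pi*r^2 = pi*3.35^2 = 35.256524 m^2
Volume = 35.256524 * 8.5 = 299.68 m^3

299.68 m^3


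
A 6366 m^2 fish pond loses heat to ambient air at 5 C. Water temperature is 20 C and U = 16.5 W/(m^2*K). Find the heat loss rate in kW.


Temperature difference dT = 20 - 5 = 15 K
Heat loss (W) = U * A * dT = 16.5 * 6366 * 15 = 1575585 W
Convert to kW: 1575585 / 1000 = 1575.585 kW

1575.585 kW


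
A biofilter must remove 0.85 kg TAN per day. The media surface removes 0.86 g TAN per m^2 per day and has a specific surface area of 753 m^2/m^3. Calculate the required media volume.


A = 0.85*1000 / 0.86 = 988.37209 m^2
V = 988.37209 / 753 = 1.31258

1.31258 m^3


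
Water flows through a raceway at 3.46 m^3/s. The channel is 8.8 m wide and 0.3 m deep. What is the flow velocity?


Cross-sectional area = W * d = 8.8 * 0.3 = 2.64 m^2
Velocity = Q / A = 3.46 / 2.64 = 1.31061 m/s

1.31061 m/s


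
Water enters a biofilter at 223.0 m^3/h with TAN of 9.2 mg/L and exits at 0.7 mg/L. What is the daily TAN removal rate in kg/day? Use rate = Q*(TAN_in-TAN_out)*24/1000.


Concentration drop: TAN_in - TAN_out = 9.2 - 0.7 = 8.5 mg/L
Hourly TAN removed = Q * dTAN = 223.0 m^3/h * 8.5 mg/L = 1895.5 g/h  (m^3/h * mg/L = g/h)
Daily TAN removed = 1895.5 * 24 = 45492 g/day
Convert to kg/day: 45492 / 1000 = 45.492 kg/day

45.492 kg/day


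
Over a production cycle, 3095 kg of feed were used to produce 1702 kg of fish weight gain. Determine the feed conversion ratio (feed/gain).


FCR = feed consumed / weight gained
FCR = 3095 kg / 1702 kg = 1.81845

1.81845


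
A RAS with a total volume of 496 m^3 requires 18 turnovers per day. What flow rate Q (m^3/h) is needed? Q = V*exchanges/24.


Daily recirculation volume = 496 m^3 * 18 = 8928 m^3/day
Flow rate Q = daily volume / 24 h = 8928 / 24 = 372 m^3/h

372 m^3/h


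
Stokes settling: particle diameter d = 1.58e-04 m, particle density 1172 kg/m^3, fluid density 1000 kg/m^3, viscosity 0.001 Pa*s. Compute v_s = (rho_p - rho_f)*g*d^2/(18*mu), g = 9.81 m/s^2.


Density difference: rho_p - rho_f = 1172 - 1000 = 172 kg/m^3
d^2 = (1.58e-04)^2 = 2.4964e-08 m^2
Numerator = (rho_p - rho_f) * g * d^2 = 172 * 9.81 * 2.4964e-08 = 4.2122256e-05
Denominator = 18 * mu = 18 * 0.001 = 0.018
v_s = 4.2122256e-05 / 0.018 = 0.00234013 m/s
Check: Re = rho_f * v_s * d / mu = 1000 * 0.00234013 * 1.58e-04 / 0.001 = 0.37 < 1, so Stokes' law applies.

0.00234013 m/s


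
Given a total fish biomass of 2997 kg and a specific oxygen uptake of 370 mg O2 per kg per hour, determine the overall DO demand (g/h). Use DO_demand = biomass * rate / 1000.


Total O2 consumption (mg/h) = 2997 kg * 370 mg/(kg*h) = 1108890 mg/h
Convert to g/h: 1108890 / 1000 = 1108.89 g/h

1108.89 g/h


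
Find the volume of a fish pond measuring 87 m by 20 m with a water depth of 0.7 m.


Base area = L * W = 87 * 20 = 1740 m^2
Volume = area * depth = 1740 * 0.7 = 1218 m^3

1218 m^3


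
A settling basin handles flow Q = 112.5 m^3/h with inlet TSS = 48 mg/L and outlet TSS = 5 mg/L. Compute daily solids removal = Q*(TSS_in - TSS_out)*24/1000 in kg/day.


Concentration drop: TSS_in - TSS_out = 48 - 5 = 43 mg/L
Hourly solids removed = Q * dTSS = 112.5 m^3/h * 43 mg/L = 4837.5 g/h  (m^3/h * mg/L = g/h)
Daily solids removed = 4837.5 * 24 = 116100 g/day
Convert g to kg: 116100 / 1000 = 116.1 kg/day

116.1 kg/day


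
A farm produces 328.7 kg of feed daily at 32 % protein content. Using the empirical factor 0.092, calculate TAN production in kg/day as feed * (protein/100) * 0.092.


Protein in feed = 328.7 * 32/100 = 105.184 kg/day
TAN = protein * 0.092 = 105.184 * 0.092 = 9.676928 kg/day

9.676928 kg/day


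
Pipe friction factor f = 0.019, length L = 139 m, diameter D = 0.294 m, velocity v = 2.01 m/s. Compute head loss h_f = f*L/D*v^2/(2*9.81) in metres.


v^2 = 2.01^2 = 4.0401 m^2/s^2
L/D = 139/0.294 = 472.78912
h_f = f*(L/D)*v^2/(2g) = 0.019 * 472.78912 * 4.0401 / 19.62 = 1.84975 m

1.84975 m


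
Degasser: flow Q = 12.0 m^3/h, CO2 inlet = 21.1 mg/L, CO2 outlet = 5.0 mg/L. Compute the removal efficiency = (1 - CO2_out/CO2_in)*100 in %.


CO2_out / CO2_in = 5.0 / 21.1 = 0.23696682
Fraction remaining = 0.23696682
efficiency = (1 - 0.23696682) * 100 = 76.3033 %

76.3033 %


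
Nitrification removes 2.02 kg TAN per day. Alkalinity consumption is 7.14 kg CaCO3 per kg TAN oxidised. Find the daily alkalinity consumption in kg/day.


Alkalinity factor: 7.14 kg CaCO3 consumed per kg TAN nitrified
alk = 2.02 kg TAN * 7.14 = 14.4228 kg CaCO3/day

14.4228 kg CaCO3/day


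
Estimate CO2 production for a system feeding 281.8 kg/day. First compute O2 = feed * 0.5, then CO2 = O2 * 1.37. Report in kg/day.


O2 = 281.8 * 0.5 = 140.9
CO2 = 140.9 * 1.37 = 193.033

193.033 kg/day


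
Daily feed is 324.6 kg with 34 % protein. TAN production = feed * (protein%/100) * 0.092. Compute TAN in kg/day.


Protein in feed = 324.6 * 34/100 = 110.364 kg/day
TAN = protein * 0.092 = 110.364 * 0.092 = 10.153488 kg/day

10.153488 kg/day


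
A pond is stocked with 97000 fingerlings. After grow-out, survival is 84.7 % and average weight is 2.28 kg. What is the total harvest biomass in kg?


Survivors = 97000 * 84.7/100 = 82159 fish
Harvest biomass = survivors * W_f = 82159 * 2.28 = 187322.52 kg

187322.52 kg


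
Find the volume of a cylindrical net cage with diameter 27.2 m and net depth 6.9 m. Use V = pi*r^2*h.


r = d/2 = 27.2/2 = 13.6 m
Base area = pi*r^2 = pi*13.6^2 = 581.06898 m^2
Volume = 581.06898 * 6.9 = 4009.38 m^3

4009.38 m^3


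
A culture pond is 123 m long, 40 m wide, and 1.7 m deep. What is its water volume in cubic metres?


Base area = L * W = 123 * 40 = 4920 m^2
Volume = area * depth = 4920 * 1.7 = 8364 m^3

8364 m^3


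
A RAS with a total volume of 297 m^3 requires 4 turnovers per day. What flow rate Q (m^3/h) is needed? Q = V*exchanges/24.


Daily recirculation volume = 297 m^3 * 4 = 1188 m^3/day
Flow rate Q = daily volume / 24 h = 1188 / 24 = 49.5 m^3/h

49.5 m^3/h


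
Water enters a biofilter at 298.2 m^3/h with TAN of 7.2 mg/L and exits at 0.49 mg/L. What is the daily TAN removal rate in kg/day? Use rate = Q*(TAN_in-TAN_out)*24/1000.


Concentration drop: TAN_in - TAN_out = 7.2 - 0.49 = 6.71 mg/L
Hourly TAN removed = Q * dTAN = 298.2 m^3/h * 6.71 mg/L = 2000.922 g/h  (m^3/h * mg/L = g/h)
Daily TAN removed = 2000.922 * 24 = 48022.128 g/day
Convert to kg/day: 48022.128 / 1000 = 48.022128 kg/day

48.022128 kg/day


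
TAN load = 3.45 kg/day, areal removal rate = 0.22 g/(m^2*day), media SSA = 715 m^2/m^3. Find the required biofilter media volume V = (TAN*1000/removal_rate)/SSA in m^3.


A = 3.45*1000 / 0.22 = 15681.818 m^2
V = 15681.818 / 715 = 21.9326

21.9326 m^3


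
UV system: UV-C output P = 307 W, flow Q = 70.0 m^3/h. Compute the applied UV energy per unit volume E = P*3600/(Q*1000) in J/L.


Energy delivered per hour = 307 W * 3600 s = 1105200 J/h
Volume treated per hour = 70.0 m^3/h * 1000 = 70000 L/h
dose = 1105200 / 70000 = 15.7886 J/L

15.7886 J/L


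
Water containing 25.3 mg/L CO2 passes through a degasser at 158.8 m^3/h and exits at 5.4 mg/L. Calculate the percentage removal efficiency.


CO2_out / CO2_in = 5.4 / 25.3 = 0.21343874
Fraction remaining = 0.21343874
efficiency = (1 - 0.21343874) * 100 = 78.6561 %

78.6561 %


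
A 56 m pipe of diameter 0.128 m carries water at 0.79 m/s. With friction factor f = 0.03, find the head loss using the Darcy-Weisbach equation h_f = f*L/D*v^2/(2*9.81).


v^2 = 0.79^2 = 0.6241 m^2/s^2
L/D = 56/0.128 = 437.5
h_f = f*(L/D)*v^2/(2g) = 0.03 * 437.5 * 0.6241 / 19.62 = 0.417498 m

0.417498 m


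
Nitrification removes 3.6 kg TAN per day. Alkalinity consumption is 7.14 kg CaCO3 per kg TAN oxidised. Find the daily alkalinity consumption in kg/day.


Alkalinity factor: 7.14 kg CaCO3 consumed per kg TAN nitrified
alk = 3.6 kg TAN * 7.14 = 25.704 kg CaCO3/day

25.704 kg CaCO3/day


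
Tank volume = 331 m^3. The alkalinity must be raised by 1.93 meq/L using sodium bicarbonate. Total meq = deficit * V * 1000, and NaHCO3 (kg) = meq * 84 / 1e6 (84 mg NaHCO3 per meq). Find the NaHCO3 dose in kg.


Tank volume in L = 331 m^3 * 1000 = 331000 L
Total meq required = 1.93 meq/L * 331000 L = 638830 meq
NaHCO3 mass = 638830 meq * 84 mg/meq / 1e6 = 53.6617 kg

53.6617 kg


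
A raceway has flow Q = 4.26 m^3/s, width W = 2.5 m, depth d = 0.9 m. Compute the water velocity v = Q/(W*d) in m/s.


Cross-sectional area = W * d = 2.5 * 0.9 = 2.25 m^2
Velocity = Q / A = 4.26 / 2.25 = 1.89333 m/s

1.89333 m/s


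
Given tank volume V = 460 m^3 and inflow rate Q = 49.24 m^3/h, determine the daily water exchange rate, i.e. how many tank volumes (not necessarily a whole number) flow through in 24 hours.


Daily flow volume = 49.24 m^3/h * 24 h = 1181.76 m^3/day
Exchanges = daily flow / tank volume = 1181.76 / 460 = 2.56904 exchanges/day

2.56904 exchanges/day


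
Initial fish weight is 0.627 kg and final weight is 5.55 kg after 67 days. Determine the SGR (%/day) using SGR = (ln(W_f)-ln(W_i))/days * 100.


ln(W_f) = ln(5.55) = 1.7137979
ln(W_i) = ln(0.627) = -0.46680874
ln(W_f) - ln(W_i) = 1.7137979 - -0.46680874 = 2.1806066
SGR = 2.1806066 / 67 * 100 = 3.25464 %/day

3.25464 %/day


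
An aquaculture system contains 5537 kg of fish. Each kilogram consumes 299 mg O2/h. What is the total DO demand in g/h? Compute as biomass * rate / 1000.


Total O2 consumption (mg/h) = 5537 kg * 299 mg/(kg*h) = 1655563 mg/h
Convert to g/h: 1655563 / 1000 = 1655.563 g/h

1655.563 g/h


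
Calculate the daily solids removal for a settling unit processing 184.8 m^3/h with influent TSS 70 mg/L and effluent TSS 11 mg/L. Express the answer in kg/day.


Concentration drop: TSS_in - TSS_out = 70 - 11 = 59 mg/L
Hourly solids removed = Q * dTSS = 184.8 m^3/h * 59 mg/L = 10903.2 g/h  (m^3/h * mg/L = g/h)
Daily solids removed = 10903.2 * 24 = 261676.8 g/day
Convert g to kg: 261676.8 / 1000 = 261.6768 kg/day

261.6768 kg/day


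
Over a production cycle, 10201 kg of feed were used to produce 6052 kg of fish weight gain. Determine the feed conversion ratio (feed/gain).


FCR = feed consumed / weight gained
FCR = 10201 kg / 6052 kg = 1.68556

1.68556


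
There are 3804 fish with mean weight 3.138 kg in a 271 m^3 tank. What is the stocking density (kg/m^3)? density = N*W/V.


Total biomass = 3804 fish * 3.138 kg = 11936.952 kg
Density = total biomass / volume = 11936.952 / 271 = 44.0478 kg/m^3

44.0478 kg/m^3


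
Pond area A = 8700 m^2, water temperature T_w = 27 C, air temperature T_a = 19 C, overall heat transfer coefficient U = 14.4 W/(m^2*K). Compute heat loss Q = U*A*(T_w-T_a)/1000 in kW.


Temperature difference dT = 27 - 19 = 8 K
Heat loss (W) = U * A * dT = 14.4 * 8700 * 8 = 1002240 W
Convert to kW: 1002240 / 1000 = 1002.24 kW

1002.24 kW


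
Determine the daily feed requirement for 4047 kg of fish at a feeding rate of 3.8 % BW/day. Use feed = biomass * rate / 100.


Feeding rate fraction = 3.8% / 100 = 0.038
Daily feed = 4047 kg * 0.038 = 153.786 kg/day

153.786 kg/day


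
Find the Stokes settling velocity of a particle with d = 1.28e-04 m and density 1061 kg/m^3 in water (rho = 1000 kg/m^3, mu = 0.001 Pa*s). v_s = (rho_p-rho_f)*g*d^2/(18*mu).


Density difference: rho_p - rho_f = 1061 - 1000 = 61 kg/m^3
d^2 = (1.28e-04)^2 = 1.6384e-08 m^2
Numerator = (rho_p - rho_f) * g * d^2 = 61 * 9.81 * 1.6384e-08 = 9.8043494e-06
Denominator = 18 * mu = 18 * 0.001 = 0.018
v_s = 9.8043494e-06 / 0.018 = 5.44686e-04 m/s
Check: Re = rho_f * v_s * d / mu = 1000 * 5.44686e-04 * 1.28e-04 / 0.001 = 0.0697 < 1, so Stokes' law applies.

5.44686e-04 m/s


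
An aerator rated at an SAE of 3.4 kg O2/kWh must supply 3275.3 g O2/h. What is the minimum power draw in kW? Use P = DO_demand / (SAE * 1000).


SAE in g O2/kWh = 3.4 * 1000 = 3400 g/kWh
P = DO_demand / SAE_g = 3275.3 / 3400 = 0.963324 kW

0.963324 kW


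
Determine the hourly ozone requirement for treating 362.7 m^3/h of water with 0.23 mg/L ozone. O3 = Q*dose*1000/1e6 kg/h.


O3 demand (mg/h) = Q * dose * 1000 = 362.7 * 0.23 * 1000 = 83421 mg/h
Convert mg to kg: 83421 / 1e6 = 0.083421 kg/h

0.083421 kg/h


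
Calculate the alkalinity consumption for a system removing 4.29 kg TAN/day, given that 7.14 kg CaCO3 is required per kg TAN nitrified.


Alkalinity factor: 7.14 kg CaCO3 consumed per kg TAN nitrified
alk = 4.29 kg TAN * 7.14 = 30.6306 kg CaCO3/day

30.6306 kg CaCO3/day


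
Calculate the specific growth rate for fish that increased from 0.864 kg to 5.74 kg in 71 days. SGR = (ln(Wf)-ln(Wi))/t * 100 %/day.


ln(W_f) = ln(5.74) = 1.7474592
ln(W_i) = ln(0.864) = -0.14618251
ln(W_f) - ln(W_i) = 1.7474592 - -0.14618251 = 1.8936417
SGR = 1.8936417 / 71 * 100 = 2.6671 %/day

2.6671 %/day


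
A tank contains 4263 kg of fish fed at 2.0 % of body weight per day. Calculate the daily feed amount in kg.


Feeding rate fraction = 2.0% / 100 = 0.02
Daily feed = 4263 kg * 0.02 = 85.26 kg/day

85.26 kg/day


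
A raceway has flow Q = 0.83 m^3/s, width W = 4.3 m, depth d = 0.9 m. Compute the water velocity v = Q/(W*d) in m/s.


Cross-sectional area = W * d = 4.3 * 0.9 = 3.87 m^2
Velocity = Q / A = 0.83 / 3.87 = 0.21447 m/s

0.21447 m/s


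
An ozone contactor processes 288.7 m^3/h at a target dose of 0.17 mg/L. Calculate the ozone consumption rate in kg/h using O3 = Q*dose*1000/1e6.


O3 demand (mg/h) = Q * dose * 1000 = 288.7 * 0.17 * 1000 = 49079 mg/h
Convert mg to kg: 49079 / 1e6 = 0.049079 kg/h

0.049079 kg/h


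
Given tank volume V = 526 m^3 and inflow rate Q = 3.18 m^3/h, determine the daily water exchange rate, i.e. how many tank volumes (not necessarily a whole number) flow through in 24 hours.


Daily flow volume = 3.18 m^3/h * 24 h = 76.32 m^3/day
Exchanges = daily flow / tank volume = 76.32 / 526 = 0.145095 exchanges/day

0.145095 exchanges/day


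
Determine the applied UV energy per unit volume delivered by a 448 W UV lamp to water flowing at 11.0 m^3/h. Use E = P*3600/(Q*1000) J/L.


Energy delivered per hour = 448 W * 3600 s = 1612800 J/h
Volume treated per hour = 11.0 m^3/h * 1000 = 11000 L/h
dose = 1612800 / 11000 = 146.618 J/L

146.618 J/L


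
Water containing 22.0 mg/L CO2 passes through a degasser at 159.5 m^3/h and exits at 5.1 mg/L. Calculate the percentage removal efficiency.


CO2_out / CO2_in = 5.1 / 22.0 = 0.23181818
Fraction remaining = 0.23181818
efficiency = (1 - 0.23181818) * 100 = 76.8182 %

76.8182 %


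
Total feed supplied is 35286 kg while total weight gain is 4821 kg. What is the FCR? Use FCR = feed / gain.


FCR = feed consumed / weight gained
FCR = 35286 kg / 4821 kg = 7.31923

7.31923


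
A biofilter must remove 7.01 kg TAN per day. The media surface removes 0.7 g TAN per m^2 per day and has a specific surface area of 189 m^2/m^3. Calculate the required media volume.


A = 7.01*1000 / 0.7 = 10014.286 m^2
V = 10014.286 / 189 = 52.9856

52.9856 m^3


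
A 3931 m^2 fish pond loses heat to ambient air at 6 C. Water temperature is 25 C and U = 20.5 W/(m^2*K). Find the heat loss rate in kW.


Temperature difference dT = 25 - 6 = 19 K
Heat loss (W) = U * A * dT = 20.5 * 3931 * 19 = 1531124.5 W
Convert to kW: 1531124.5 / 1000 = 1531.1245 kW

1531.1245 kW


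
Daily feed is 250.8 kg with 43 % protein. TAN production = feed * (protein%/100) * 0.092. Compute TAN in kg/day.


Protein in feed = 250.8 * 43/100 = 107.844 kg/day
TAN = protein * 0.092 = 107.844 * 0.092 = 9.921648 kg/day

9.921648 kg/day


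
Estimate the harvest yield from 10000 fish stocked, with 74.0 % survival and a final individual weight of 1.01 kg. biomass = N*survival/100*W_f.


Survivors = 10000 * 74.0/100 = 7400 fish
Harvest biomass = survivors * W_f = 7400 * 1.01 = 7474 kg

7474 kg


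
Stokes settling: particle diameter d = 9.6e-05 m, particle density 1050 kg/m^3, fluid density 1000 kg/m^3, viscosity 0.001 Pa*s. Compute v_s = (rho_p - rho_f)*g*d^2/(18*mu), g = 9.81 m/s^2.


Density difference: rho_p - rho_f = 1050 - 1000 = 50 kg/m^3
d^2 = (9.6e-05)^2 = 9.216e-09 m^2
Numerator = (rho_p - rho_f) * g * d^2 = 50 * 9.81 * 9.216e-09 = 4.520448e-06
Denominator = 18 * mu = 18 * 0.001 = 0.018
v_s = 4.520448e-06 / 0.018 = 2.51136e-04 m/s
Check: Re = rho_f * v_s * d / mu = 1000 * 2.51136e-04 * 9.6e-05 / 0.001 = 0.0241 < 1, so Stokes' law applies.

2.51136e-04 m/s


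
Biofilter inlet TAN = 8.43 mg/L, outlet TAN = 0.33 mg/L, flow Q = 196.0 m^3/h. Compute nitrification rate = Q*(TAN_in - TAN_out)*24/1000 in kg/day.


Concentration drop: TAN_in - TAN_out = 8.43 - 0.33 = 8.1 mg/L
Hourly TAN removed = Q * dTAN = 196.0 m^3/h * 8.1 mg/L = 1587.6 g/h  (m^3/h * mg/L = g/h)
Daily TAN removed = 1587.6 * 24 = 38102.4 g/day
Convert to kg/day: 38102.4 / 1000 = 38.1024 kg/day

38.1024 kg/day


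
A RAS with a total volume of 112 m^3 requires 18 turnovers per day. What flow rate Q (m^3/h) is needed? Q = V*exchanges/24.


Daily recirculation volume = 112 m^3 * 18 = 2016 m^3/day
Flow rate Q = daily volume / 24 h = 2016 / 24 = 84 m^3/h

84 m^3/h


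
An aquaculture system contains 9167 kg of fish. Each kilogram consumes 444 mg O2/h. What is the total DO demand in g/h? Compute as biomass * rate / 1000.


Total O2 consumption (mg/h) = 9167 kg * 444 mg/(kg*h) = 4070148 mg/h
Convert to g/h: 4070148 / 1000 = 4070.148 g/h

4070.148 g/h


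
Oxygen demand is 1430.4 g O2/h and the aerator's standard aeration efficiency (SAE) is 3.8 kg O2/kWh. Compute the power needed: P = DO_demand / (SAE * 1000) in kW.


SAE in g O2/kWh = 3.8 * 1000 = 3800 g/kWh
P = DO_demand / SAE_g = 1430.4 / 3800 = 0.376421 kW

0.376421 kW


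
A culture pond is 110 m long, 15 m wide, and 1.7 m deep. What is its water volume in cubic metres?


Base area = L * W = 110 * 15 = 1650 m^2
Volume = area * depth = 1650 * 1.7 = 2805 m^3

2805 m^3


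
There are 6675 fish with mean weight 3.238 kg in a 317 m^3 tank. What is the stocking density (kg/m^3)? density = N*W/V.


Total biomass = 6675 fish * 3.238 kg = 21613.65 kg
Density = total biomass / volume = 21613.65 / 317 = 68.1819 kg/m^3

68.1819 kg/m^3


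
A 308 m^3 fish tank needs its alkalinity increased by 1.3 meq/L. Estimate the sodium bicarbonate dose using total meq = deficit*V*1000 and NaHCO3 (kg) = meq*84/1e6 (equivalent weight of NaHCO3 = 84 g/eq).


Tank volume in L = 308 m^3 * 1000 = 308000 L
Total meq required = 1.3 meq/L * 308000 L = 400400 meq
NaHCO3 mass = 400400 meq * 84 mg/meq / 1e6 = 33.6336 kg

33.6336 kg


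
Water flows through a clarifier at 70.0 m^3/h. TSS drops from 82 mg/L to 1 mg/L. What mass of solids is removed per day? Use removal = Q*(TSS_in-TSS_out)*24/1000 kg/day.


Concentration drop: TSS_in - TSS_out = 82 - 1 = 81 mg/L
Hourly solids removed = Q * dTSS = 70.0 m^3/h * 81 mg/L = 5670 g/h  (m^3/h * mg/L = g/h)
Daily solids removed = 5670 * 24 = 136080 g/day
Convert g to kg: 136080 / 1000 = 136.08 kg/day

136.08 kg/day


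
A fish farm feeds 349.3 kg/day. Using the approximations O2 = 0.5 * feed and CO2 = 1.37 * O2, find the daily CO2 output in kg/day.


O2 = 349.3 * 0.5 = 174.65
CO2 = 174.65 * 1.37 = 239.2705

239.2705 kg/day


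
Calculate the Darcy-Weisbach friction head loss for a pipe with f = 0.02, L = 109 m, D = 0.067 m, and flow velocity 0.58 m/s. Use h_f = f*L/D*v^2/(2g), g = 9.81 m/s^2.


v^2 = 0.58^2 = 0.3364 m^2/s^2
L/D = 109/0.067 = 1626.8657
h_f = f*(L/D)*v^2/(2g) = 0.02 * 1626.8657 * 0.3364 / 19.62 = 0.557877 m

0.557877 m


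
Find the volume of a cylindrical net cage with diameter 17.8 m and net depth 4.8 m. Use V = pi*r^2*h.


r = d/2 = 17.8/2 = 8.9 m
Base area = pi*r^2 = pi*8.9^2 = 248.84555 m^2
Volume = 248.84555 * 4.8 = 1194.46 m^3

1194.46 m^3


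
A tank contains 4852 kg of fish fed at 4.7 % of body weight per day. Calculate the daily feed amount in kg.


Feeding rate fraction = 4.7% / 100 = 0.047
Daily feed = 4852 kg * 0.047 = 228.044 kg/day

228.044 kg/day


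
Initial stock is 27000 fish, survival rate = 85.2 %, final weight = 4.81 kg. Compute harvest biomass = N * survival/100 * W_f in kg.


Survivors = 27000 * 85.2/100 = 23004 fish
Harvest biomass = survivors * W_f = 23004 * 4.81 = 110649.24 kg

110649.24 kg


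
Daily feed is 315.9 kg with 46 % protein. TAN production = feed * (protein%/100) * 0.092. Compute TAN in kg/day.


Protein in feed = 315.9 * 46/100 = 145.314 kg/day
TAN = protein * 0.092 = 145.314 * 0.092 = 13.368888 kg/day

13.368888 kg/day


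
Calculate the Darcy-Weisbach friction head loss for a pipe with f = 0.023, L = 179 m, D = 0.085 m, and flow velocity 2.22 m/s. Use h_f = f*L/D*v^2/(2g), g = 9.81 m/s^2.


v^2 = 2.22^2 = 4.9284 m^2/s^2
L/D = 179/0.085 = 2105.8824
h_f = f*(L/D)*v^2/(2g) = 0.023 * 2105.8824 * 4.9284 / 19.62 = 12.1666 m

12.1666 m


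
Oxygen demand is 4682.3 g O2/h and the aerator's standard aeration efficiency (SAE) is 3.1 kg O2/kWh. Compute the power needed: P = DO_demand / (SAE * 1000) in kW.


SAE in g O2/kWh = 3.1 * 1000 = 3100 g/kWh
P = DO_demand / SAE_g = 4682.3 / 3100 = 1.51042 kW

1.51042 kW
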